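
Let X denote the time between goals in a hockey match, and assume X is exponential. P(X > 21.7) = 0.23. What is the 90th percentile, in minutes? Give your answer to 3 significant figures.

34.0

e^(−λ·21.7) = 0.23 ⇒ λ = −ln(0.23)/21.7 = 0.067727.
90th percentile: 1 − e^(−λt) = 0.9, t = −ln(0.1)/λ = 33.998 minutes.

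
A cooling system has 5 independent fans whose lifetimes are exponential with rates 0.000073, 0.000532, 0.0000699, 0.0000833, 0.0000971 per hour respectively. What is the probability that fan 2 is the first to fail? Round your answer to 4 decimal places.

0.6220

The time to first failure is exponential with rate Σλ = 0.000073 + 0.000532 + 0.0000699 + 0.0000833 + 0.0000971 = 0.0008553.
P(fan 2 first) = λ_2/Σλ = 0.000532/0.0008553 ≈ 0.6220.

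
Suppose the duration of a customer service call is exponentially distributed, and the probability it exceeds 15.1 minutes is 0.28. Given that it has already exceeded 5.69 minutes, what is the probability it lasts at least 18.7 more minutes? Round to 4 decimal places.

From e^(−λ·15.1) = 0.28, λ = −ln(0.28)/15.1 = 0.0843024.
Memoryless: P(X > 5.69+18.7 | X > 5.69) = P(X > 18.7) = e^(−0.0843024·18.7) ≈ 0.2067.

0.2067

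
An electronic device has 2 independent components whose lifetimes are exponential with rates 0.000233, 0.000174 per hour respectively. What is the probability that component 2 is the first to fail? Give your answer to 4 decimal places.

The time to first failure is exponential with rate Σλ = 0.000233 + 0.000174 = 0.000407.
P(component 2 first) = λ_2/Σλ = 0.000174/0.000407 ≈ 0.4275.

0.4275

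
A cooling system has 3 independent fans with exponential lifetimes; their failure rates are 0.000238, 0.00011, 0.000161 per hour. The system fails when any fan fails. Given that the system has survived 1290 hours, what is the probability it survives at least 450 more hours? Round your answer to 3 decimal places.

0.795

Time to first failure ~ Exp(Σλ) with Σλ = 0.000509.
By memorylessness, P(T > 1290+450 | T > 1290) = P(T > 450) = e^(−0.000509·450) ≈ 0.795.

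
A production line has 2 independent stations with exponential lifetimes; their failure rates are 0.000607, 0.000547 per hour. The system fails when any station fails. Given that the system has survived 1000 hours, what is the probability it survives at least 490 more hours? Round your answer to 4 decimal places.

Time to first failure ~ Exp(Σλ) with Σλ = 0.001154.
By memorylessness, P(T > 1000+490 | T > 1000) = P(T > 490) = e^(−0.001154·490) ≈ 0.5681.

0.5681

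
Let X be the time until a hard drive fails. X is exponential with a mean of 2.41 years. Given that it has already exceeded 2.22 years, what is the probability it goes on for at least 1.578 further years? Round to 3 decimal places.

0.520

The rate is λ = 1/2.41 = 0.414938 per year.
P(X > s+t | X > s) = e^(−λ(s+t))/e^(−λs) = e^(−λt), independent of s = 2.22.
P(X > 1.578) = e^(−0.65477) ≈ 0.520.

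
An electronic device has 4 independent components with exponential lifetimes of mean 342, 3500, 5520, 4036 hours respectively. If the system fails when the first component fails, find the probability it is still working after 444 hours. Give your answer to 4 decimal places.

0.1988

The first failure time is exponential with rate Σλ_i = 1/342 + 1/3500 + 1/5520 + 1/4036 = 0.00363862 per hour.
P(min > 444) = e^(−0.00363862·444) = e^(−1.6155) ≈ 0.1988.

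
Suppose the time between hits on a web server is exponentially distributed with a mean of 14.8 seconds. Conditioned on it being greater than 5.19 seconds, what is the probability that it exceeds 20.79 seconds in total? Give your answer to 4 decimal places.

0.3485

The rate is λ = 1/14.8 = 0.0675676 per second.
By the memoryless property, P(X > 5.19+15.6 | X > 5.19) = P(X > 15.6).
P(X > 15.6) = e^(−1.0541) ≈ 0.3485.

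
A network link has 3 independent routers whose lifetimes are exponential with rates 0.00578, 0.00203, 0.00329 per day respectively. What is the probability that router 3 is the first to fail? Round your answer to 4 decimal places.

The time to first failure is exponential with rate Σλ = 0.00578 + 0.00203 + 0.00329 = 0.0111.
P(router 3 first) = λ_3/Σλ = 0.00329/0.0111 ≈ 0.2964.

0.2964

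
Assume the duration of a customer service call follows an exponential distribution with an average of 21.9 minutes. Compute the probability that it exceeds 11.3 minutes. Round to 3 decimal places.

0.597

The rate is λ = 1/21.9 = 0.0456621 per minute.
P(X > 11.3) = e^(−λ·11.3) = e^(−0.51598) ≈ 0.597.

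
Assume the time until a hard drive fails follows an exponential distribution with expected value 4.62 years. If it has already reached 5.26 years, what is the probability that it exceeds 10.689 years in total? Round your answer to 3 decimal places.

0.309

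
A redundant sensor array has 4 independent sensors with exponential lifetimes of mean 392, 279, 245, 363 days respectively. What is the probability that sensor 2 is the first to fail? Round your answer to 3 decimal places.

0.276

Rates: λ_i = 1/mean_i → 0.00255102, 0.00358423, 0.00408163, 0.00275482; Σλ = 0.0129717.
P(sensor 2 first) = λ_2/Σλ = 0.00358423/0.0129717 ≈ 0.276.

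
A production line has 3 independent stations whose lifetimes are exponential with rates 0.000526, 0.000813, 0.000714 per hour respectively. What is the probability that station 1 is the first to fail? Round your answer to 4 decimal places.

0.2562

The time to first failure is exponential with rate Σλ = 0.000526 + 0.000813 + 0.000714 = 0.002053.
P(station 1 first) = λ_1/Σλ = 0.000526/0.002053 ≈ 0.2562.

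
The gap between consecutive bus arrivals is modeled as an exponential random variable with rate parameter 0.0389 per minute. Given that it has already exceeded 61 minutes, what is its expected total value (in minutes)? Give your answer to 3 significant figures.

86.7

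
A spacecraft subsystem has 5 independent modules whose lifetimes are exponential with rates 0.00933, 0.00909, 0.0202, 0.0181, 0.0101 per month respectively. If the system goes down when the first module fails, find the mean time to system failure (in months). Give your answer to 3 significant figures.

15.0

The time to first failure is exponential with rate Σλ = 0.00933 + 0.00909 + 0.0202 + 0.0181 + 0.0101 = 0.06682.
E[min] = 1/Σλ = 1/0.06682 = 14.9656 months.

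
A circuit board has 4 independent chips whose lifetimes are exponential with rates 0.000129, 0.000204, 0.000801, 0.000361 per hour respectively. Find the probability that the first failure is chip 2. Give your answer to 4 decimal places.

The time to first failure is exponential with rate Σλ = 0.000129 + 0.000204 + 0.000801 + 0.000361 = 0.001495.
P(chip 2 first) = λ_2/Σλ = 0.000204/0.001495 ≈ 0.1365.

0.1365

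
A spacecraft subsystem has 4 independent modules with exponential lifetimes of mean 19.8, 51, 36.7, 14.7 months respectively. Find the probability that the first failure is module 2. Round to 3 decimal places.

0.119

Rates: λ_i = 1/mean_i → 0.0505051, 0.0196078, 0.027248, 0.0680272; Σλ = 0.165388.
P(module 2 first) = λ_2/Σλ = 0.0196078/0.165388 ≈ 0.119.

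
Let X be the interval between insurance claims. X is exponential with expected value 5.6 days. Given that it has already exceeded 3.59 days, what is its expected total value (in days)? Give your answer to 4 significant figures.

The rate is λ = 1/5.6 = 0.178571 per day.
By memorylessness, E[X | X > 3.59] = 3.59 + 1/λ = 3.59 + 5.6 = 9.19 days.

9.190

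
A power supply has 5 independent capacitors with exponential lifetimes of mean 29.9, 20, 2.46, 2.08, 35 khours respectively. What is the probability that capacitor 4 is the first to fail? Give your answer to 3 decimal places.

0.481

Rates: λ_i = 1/mean_i → 0.0334448, 0.05, 0.406504, 0.480769, 0.0285714; Σλ = 0.99929.
P(capacitor 4 first) = λ_4/Σλ = 0.480769/0.99929 ≈ 0.481.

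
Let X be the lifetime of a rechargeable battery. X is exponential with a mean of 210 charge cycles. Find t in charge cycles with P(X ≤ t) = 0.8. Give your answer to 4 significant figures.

338.0

The rate is λ = 1/210 = 0.0047619 per charge cycle.
Set 1 − e^(−λt) = 0.8, so t = −ln(0.2)/λ = 1.6094/0.0047619 ≈ 337.982 charge cycles.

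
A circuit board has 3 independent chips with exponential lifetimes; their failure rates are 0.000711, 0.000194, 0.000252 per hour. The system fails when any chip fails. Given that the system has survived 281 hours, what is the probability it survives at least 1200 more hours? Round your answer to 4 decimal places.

Time to first failure ~ Exp(Σλ) with Σλ = 0.001157.
By memorylessness, P(T > 281+1200 | T > 281) = P(T > 1200) = e^(−0.001157·1200) ≈ 0.2495.

0.2495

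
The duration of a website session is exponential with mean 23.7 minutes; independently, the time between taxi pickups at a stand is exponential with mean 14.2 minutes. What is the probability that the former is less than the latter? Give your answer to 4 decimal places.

λ_1 = 1/23.7 = 0.0421941, λ_2 = 1/14.2 = 0.0704225.
For independent exponentials, P(the former < the latter) = λ_1/(λ_1+λ_2) = 0.0421941/0.112617 ≈ 0.3747.

0.3747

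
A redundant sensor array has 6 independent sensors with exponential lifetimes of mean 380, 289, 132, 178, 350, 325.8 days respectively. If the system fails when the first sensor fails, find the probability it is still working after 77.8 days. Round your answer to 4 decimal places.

0.1406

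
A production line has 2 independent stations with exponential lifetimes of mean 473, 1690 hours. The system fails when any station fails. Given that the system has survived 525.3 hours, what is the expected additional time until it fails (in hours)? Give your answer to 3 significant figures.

370

First-failure rate Σλ = 1/473 + 1/1690 = 0.00270588.
By memorylessness the expected residual is 1/Σλ = 369.565 hours, regardless of the 525.3 already elapsed.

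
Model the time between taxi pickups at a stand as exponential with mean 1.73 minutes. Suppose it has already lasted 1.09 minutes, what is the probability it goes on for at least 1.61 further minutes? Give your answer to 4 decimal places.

0.3943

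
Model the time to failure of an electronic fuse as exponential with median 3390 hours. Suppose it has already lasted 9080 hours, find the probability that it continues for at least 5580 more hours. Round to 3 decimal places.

0.320

For an exponential, median = ln(2)/λ, so λ = ln 2 / 3390 = 0.000204468 per hour.
The exponential is memoryless, so the remaining time is again Exp(λ): the condition X > 9080 is irrelevant.
P(X > 5580) = e^(−1.1409) ≈ 0.320.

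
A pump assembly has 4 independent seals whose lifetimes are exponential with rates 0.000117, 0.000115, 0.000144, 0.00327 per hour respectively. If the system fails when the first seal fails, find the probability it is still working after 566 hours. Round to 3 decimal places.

The time to first failure is exponential with rate Σλ = 0.000117 + 0.000115 + 0.000144 + 0.00327 = 0.003646.
P(min > 566) = e^(−0.003646·566) = e^(−2.0636) ≈ 0.127.

0.127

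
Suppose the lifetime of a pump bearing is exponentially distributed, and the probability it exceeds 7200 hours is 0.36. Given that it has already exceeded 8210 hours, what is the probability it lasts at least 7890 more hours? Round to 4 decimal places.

0.3264

From e^(−λ·7200) = 0.36, λ = −ln(0.36)/7200 = 0.000141896.
Memoryless: P(X > 8210+7890 | X > 8210) = P(X > 7890) = e^(−0.000141896·7890) ≈ 0.3264.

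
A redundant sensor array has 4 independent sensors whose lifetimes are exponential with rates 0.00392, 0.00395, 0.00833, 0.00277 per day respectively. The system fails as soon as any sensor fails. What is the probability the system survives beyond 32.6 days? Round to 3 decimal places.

The time to first failure is exponential with rate Σλ = 0.00392 + 0.00395 + 0.00833 + 0.00277 = 0.01897.
P(min > 32.6) = e^(−0.01897·32.6) = e^(−0.61842) ≈ 0.539.

0.539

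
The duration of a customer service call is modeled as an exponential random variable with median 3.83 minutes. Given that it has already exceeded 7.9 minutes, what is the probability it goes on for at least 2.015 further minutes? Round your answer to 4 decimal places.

For an exponential, median = ln(2)/λ, so λ = ln 2 / 3.83 = 0.180978 per minute.
The exponential is memoryless, so the remaining time is again Exp(λ): the condition X > 7.9 is irrelevant.
P(X > 2.015) = e^(−0.36467) ≈ 0.6944.

0.6944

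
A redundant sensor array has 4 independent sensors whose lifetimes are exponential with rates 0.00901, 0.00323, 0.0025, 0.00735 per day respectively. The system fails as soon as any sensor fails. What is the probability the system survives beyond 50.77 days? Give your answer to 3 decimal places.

0.326

The time to first failure is exponential with rate Σλ = 0.00901 + 0.00323 + 0.0025 + 0.00735 = 0.02209.
P(min > 50.77) = e^(−0.02209·50.77) = e^(−1.1215) ≈ 0.326.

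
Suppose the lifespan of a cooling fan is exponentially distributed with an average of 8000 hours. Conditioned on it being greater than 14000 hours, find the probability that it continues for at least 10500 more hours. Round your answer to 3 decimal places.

The rate is λ = 1/8000 = 0.000125 per hour.
P(X > s+t | X > s) = e^(−λ(s+t))/e^(−λs) = e^(−λt), independent of s = 14000.
P(X > 10500) = e^(−1.3125) ≈ 0.269.

0.269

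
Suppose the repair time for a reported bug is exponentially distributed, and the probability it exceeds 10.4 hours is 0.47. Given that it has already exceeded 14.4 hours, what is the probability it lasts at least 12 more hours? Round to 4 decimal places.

0.4185

From e^(−λ·10.4) = 0.47, λ = −ln(0.47)/10.4 = 0.0725983.
Memoryless: P(X > 14.4+12 | X > 14.4) = P(X > 12) = e^(−0.0725983·12) ≈ 0.4185.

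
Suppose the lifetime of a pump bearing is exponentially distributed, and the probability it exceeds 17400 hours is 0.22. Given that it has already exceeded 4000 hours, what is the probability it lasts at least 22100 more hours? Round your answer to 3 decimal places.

0.146

From e^(−λ·17400) = 0.22, λ = −ln(0.22)/17400 = 0.0000870188.
Memoryless: P(X > 4000+22100 | X > 4000) = P(X > 22100) = e^(−0.0000870188·22100) ≈ 0.146.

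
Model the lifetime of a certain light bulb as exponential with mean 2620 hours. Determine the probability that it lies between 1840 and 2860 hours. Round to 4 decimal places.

0.1598

The rate is λ = 1/2620 = 0.000381679 per hour.
P(1840 < X < 2860) = e^(−λ·1840) − e^(−λ·2860) = 0.49545 − 0.33568 ≈ 0.1598.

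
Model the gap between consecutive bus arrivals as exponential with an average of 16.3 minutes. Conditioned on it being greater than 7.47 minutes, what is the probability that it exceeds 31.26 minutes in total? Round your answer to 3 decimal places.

0.232

The rate is λ = 1/16.3 = 0.0613497 per minute.
By the memoryless property, P(X > 7.47+23.79 | X > 7.47) = P(X > 23.79).
P(X > 23.79) = e^(−1.4595) ≈ 0.232.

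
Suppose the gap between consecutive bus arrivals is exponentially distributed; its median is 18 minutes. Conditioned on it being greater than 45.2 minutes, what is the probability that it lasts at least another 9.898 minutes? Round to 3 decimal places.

0.683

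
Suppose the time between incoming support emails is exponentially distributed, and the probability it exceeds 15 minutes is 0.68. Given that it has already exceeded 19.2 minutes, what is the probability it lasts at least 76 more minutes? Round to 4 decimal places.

From e^(−λ·15) = 0.68, λ = −ln(0.68)/15 = 0.0257108.
Memoryless: P(X > 19.2+76 | X > 19.2) = P(X > 76) = e^(−0.0257108·76) ≈ 0.1417.

0.1417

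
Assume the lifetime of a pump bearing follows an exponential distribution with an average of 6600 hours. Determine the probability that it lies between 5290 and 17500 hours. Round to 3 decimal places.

The rate is λ = 1/6600 = 0.000151515 per hour.
P(5290 < X < 17500) = e^(−λ·5290) − e^(−λ·17500) = 0.44865 − 0.07054 ≈ 0.378.

0.378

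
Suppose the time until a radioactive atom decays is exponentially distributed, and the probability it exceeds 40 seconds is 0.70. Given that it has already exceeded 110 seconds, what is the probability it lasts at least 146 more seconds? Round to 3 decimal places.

From e^(−λ·40) = 0.70, λ = −ln(0.70)/40 = 0.00891687.
Memoryless: P(X > 110+146 | X > 110) = P(X > 146) = e^(−0.00891687·146) ≈ 0.272.

0.272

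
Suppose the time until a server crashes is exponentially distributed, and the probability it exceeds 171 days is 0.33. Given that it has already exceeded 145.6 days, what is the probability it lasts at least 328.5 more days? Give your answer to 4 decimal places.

0.1189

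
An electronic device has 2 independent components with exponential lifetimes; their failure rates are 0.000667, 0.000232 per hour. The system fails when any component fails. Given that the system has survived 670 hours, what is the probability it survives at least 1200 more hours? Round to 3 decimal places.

Time to first failure ~ Exp(Σλ) with Σλ = 0.000899.
By memorylessness, P(T > 670+1200 | T > 670) = P(T > 1200) = e^(−0.000899·1200) ≈ 0.340.

0.340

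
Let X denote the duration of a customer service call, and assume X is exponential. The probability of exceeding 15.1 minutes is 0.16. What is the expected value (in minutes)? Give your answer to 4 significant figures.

8.240

e^(−λ·15.1) = 0.16 ⇒ λ = −ln(0.16)/15.1 = 0.121363.
Mean = 1/λ = 8.23974 minutes.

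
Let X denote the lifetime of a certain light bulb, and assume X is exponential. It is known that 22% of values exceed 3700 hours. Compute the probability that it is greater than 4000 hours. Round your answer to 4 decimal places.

0.1946

e^(−λ·3700) = 0.22 ⇒ λ = −ln(0.22)/3700 = 0.000409224.
P(X > 4000) = e^(−0.000409224·4000) = e^(−1.6369) ≈ 0.1946.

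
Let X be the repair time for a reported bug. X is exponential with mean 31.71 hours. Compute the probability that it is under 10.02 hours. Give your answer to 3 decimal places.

The rate is λ = 1/31.71 = 0.0315358 per hour.
P(X ≤ 10.02) = 1 − e^(−λ·10.02) = 1 − e^(−0.31599) ≈ 0.271.

0.271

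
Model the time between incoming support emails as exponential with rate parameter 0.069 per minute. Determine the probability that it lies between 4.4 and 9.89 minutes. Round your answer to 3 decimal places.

0.233

P(4.4 < X < 9.89) = e^(−λ·4.4) − e^(−λ·9.89) = 0.73816 − 0.50540 ≈ 0.233.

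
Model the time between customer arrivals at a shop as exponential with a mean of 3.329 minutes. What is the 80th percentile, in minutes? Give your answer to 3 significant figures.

5.36

The rate is λ = 1/3.329 = 0.300391 per minute.
Set 1 − e^(−λt) = 0.8, so t = −ln(0.2)/λ = 1.6094/0.300391 ≈ 5.35782 minutes.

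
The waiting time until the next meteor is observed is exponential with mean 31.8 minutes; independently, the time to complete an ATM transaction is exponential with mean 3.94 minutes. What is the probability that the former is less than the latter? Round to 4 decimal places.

λ_1 = 1/31.8 = 0.0314465, λ_2 = 1/3.94 = 0.253807.
For independent exponentials, P(the former < the latter) = λ_1/(λ_1+λ_2) = 0.0314465/0.285254 ≈ 0.1102.

0.1102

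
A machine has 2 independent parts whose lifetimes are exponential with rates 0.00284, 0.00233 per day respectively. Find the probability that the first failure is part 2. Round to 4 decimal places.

0.4507

The time to first failure is exponential with rate Σλ = 0.00284 + 0.00233 = 0.00517.
P(part 2 first) = λ_2/Σλ = 0.00233/0.00517 ≈ 0.4507.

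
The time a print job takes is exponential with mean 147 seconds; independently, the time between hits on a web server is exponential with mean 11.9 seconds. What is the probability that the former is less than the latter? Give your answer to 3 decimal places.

0.075

λ_1 = 1/147 = 0.00680272, λ_2 = 1/11.9 = 0.0840336.
For independent exponentials, P(the former < the latter) = λ_1/(λ_1+λ_2) = 0.00680272/0.0908363 ≈ 0.075.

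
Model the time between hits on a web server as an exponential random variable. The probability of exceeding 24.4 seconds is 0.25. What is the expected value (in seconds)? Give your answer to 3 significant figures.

e^(−λ·24.4) = 0.25 ⇒ λ = −ln(0.25)/24.4 = 0.0568153.
Mean = 1/λ = 17.6009 seconds.

17.6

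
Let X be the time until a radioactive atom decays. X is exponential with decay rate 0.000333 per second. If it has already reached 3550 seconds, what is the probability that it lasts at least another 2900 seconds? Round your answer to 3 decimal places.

0.381

The exponential is memoryless, so the remaining time is again Exp(λ): the condition X > 3550 is irrelevant.
P(X > 2900) = e^(−0.9657) ≈ 0.381.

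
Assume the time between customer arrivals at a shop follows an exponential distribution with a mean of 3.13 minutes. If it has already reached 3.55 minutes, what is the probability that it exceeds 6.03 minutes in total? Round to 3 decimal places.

The rate is λ = 1/3.13 = 0.319489 per minute.
P(X > s+t | X > s) = e^(−λ(s+t))/e^(−λs) = e^(−λt), independent of s = 3.55.
P(X > 2.48) = e^(−0.79233) ≈ 0.453.

0.453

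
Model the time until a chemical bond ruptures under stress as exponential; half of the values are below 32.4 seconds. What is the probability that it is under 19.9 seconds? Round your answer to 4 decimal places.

0.3467

For an exponential, median = ln(2)/λ, so λ = ln 2 / 32.4 = 0.0213934 per second.
P(X ≤ 19.9) = 1 − e^(−λ·19.9) = 1 − e^(−0.42573) ≈ 0.3467.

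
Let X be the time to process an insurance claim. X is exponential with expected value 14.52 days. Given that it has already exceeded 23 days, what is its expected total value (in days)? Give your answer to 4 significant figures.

37.52

The rate is λ = 1/14.52 = 0.0688705 per day.
By memorylessness, E[X | X > 23] = 23 + 1/λ = 23 + 14.52 = 37.52 days.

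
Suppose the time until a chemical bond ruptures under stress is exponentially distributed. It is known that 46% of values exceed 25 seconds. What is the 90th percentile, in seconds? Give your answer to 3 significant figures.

74.1

e^(−λ·25) = 0.46 ⇒ λ = −ln(0.46)/25 = 0.0310612.
90th percentile: 1 − e^(−λt) = 0.9, t = −ln(0.1)/λ = 74.1307 seconds.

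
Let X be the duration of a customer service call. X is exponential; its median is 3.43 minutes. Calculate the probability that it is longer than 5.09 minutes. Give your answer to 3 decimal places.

For an exponential, median = ln(2)/λ, so λ = ln 2 / 3.43 = 0.202084 per minute.
P(X > 5.09) = e^(−λ·5.09) = e^(−1.0286) ≈ 0.358.

0.358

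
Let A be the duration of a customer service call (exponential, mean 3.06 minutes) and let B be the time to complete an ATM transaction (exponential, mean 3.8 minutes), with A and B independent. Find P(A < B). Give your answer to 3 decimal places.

0.554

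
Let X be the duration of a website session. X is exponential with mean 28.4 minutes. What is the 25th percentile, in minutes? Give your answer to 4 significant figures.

8.170

The rate is λ = 1/28.4 = 0.0352113 per minute.
Set 1 − e^(−λt) = 0.25, so t = −ln(0.75)/λ = 0.28768/0.0352113 ≈ 8.17017 minutes.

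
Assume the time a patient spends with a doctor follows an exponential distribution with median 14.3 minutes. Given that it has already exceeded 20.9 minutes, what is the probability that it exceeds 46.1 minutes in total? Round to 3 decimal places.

For an exponential, median = ln(2)/λ, so λ = ln 2 / 14.3 = 0.0484718 per minute.
P(X > s+t | X > s) = e^(−λ(s+t))/e^(−λs) = e^(−λt), independent of s = 20.9.
P(X > 25.2) = e^(−1.2215) ≈ 0.295.

0.295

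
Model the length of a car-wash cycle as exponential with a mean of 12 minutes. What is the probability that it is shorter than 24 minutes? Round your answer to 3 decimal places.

0.865

The rate is λ = 1/12 = 0.0833333 per minute.
P(X ≤ 24) = 1 − e^(−λ·24) = 1 − e^(−2) ≈ 0.865.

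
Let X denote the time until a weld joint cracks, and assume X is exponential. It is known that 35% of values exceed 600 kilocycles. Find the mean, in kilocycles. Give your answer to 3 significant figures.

e^(−λ·600) = 0.35 ⇒ λ = −ln(0.35)/600 = 0.0017497.
Mean = 1/λ = 571.525 kilocycles.

572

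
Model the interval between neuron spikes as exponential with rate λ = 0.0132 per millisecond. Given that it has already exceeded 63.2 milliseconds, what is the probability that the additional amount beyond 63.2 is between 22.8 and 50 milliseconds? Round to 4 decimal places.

Memoryless: the residual past 63.2 is again Exp(λ).
P(22.8 < residual < 50) = e^(−λ·22.8) − e^(−λ·50) = 0.74011 − 0.51685 ≈ 0.2233.

0.2233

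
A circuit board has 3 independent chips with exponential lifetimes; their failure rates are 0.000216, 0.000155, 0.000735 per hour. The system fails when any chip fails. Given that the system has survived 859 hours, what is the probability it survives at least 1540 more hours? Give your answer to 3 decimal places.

0.182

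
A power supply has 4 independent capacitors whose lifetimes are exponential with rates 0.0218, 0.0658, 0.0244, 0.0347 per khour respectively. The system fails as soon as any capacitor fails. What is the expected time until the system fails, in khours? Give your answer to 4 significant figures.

6.817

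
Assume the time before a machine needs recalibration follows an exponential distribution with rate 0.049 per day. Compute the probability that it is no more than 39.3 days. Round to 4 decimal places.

0.8542

P(X ≤ 39.3) = 1 − e^(−λ·39.3) = 1 − e^(−1.9257) ≈ 0.8542.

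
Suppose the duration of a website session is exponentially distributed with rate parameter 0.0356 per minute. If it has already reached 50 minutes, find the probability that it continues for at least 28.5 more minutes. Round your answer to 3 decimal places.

P(X > s+t | X > s) = e^(−λ(s+t))/e^(−λs) = e^(−λt), independent of s = 50.
P(X > 28.5) = e^(−1.0146) ≈ 0.363.

0.363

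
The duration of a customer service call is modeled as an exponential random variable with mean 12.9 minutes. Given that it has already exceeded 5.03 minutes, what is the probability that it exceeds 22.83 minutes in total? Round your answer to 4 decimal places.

The rate is λ = 1/12.9 = 0.0775194 per minute.
By the memoryless property, P(X > 5.03+17.8 | X > 5.03) = P(X > 17.8).
P(X > 17.8) = e^(−1.3798) ≈ 0.2516.

0.2516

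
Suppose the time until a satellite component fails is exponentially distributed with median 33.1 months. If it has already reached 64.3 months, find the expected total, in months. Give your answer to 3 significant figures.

112

For an exponential, median = ln(2)/λ, so λ = ln 2 / 33.1 = 0.020941 per month.
By memorylessness, E[X | X > 64.3] = 64.3 + 1/λ = 64.3 + 47.7532 = 112.053 months.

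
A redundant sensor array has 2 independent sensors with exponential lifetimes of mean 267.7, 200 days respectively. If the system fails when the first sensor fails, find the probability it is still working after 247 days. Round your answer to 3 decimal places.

0.116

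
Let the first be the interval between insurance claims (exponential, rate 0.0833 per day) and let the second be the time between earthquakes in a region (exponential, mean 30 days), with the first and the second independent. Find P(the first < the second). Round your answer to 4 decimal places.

0.7142

λ_1 = 0.0833, λ_2 = 1/30 = 0.0333333.
For independent exponentials, P(the first < the second) = λ_1/(λ_1+λ_2) = 0.0833/0.116633 ≈ 0.7142.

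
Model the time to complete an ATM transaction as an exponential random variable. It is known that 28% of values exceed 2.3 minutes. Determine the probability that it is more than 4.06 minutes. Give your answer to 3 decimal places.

0.106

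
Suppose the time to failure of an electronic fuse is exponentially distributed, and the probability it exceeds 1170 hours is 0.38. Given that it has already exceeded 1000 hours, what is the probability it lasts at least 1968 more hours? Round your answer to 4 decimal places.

0.1964

From e^(−λ·1170) = 0.38, λ = −ln(0.38)/1170 = 0.000826995.
Memoryless: P(X > 1000+1968 | X > 1000) = P(X > 1968) = e^(−0.000826995·1968) ≈ 0.1964.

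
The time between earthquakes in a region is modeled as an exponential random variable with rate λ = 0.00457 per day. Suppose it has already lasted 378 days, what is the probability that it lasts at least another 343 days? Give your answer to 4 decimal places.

0.2086

By the memoryless property, P(X > 378+343 | X > 378) = P(X > 343).
P(X > 343) = e^(−1.5675) ≈ 0.2086.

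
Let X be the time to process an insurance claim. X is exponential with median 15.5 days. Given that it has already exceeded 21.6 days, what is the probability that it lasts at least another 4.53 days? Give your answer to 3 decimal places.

For an exponential, median = ln(2)/λ, so λ = ln 2 / 15.5 = 0.0447192 per day.
P(X > s+t | X > s) = e^(−λ(s+t))/e^(−λs) = e^(−λt), independent of s = 21.6.
P(X > 4.53) = e^(−0.20258) ≈ 0.817.

0.817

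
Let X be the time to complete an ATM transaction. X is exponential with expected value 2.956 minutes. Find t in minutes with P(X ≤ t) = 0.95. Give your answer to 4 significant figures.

8.855

The rate is λ = 1/2.956 = 0.338295 per minute.
Set 1 − e^(−λt) = 0.95, so t = −ln(0.05)/λ = 2.9957/0.338295 ≈ 8.85538 minutes.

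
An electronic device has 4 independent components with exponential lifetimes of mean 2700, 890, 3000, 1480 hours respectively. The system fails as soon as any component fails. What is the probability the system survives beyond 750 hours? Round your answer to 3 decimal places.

The first failure time is exponential with rate Σλ_i = 1/2700 + 1/890 + 1/3000 + 1/1480 = 0.00250297 per hour.
P(min > 750) = e^(−0.00250297·750) = e^(−1.8772) ≈ 0.153.

0.153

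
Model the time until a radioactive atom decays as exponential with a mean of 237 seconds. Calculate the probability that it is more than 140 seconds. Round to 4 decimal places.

The rate is λ = 1/237 = 0.00421941 per second.
P(X > 140) = e^(−λ·140) = e^(−0.59072) ≈ 0.5539.

0.5539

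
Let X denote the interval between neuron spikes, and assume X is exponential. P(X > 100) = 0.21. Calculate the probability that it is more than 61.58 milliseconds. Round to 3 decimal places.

0.382

e^(−λ·100) = 0.21 ⇒ λ = −ln(0.21)/100 = 0.0156065.
P(X > 61.58) = e^(−0.0156065·61.58) = e^(−0.96105) ≈ 0.382.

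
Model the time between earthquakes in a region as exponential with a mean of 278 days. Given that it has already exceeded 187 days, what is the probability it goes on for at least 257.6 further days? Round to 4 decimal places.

The rate is λ = 1/278 = 0.00359712 per day.
P(X > s+t | X > s) = e^(−λ(s+t))/e^(−λs) = e^(−λt), independent of s = 187.
P(X > 257.6) = e^(−0.92662) ≈ 0.3959.

0.3959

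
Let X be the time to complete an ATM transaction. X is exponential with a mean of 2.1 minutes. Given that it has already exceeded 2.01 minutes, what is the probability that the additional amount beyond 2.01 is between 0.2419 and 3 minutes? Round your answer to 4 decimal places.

The rate is λ = 1/2.1 = 0.47619 per minute.
Memoryless: the residual past 2.01 is again Exp(λ).
P(0.2419 < residual < 3) = e^(−λ·0.2419) − e^(−λ·3) = 0.89120 − 0.23965 ≈ 0.6515.

0.6515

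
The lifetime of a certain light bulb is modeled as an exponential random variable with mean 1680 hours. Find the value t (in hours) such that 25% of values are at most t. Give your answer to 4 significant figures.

483.3

The rate is λ = 1/1680 = 0.000595238 per hour.
Set 1 − e^(−λt) = 0.25, so t = −ln(0.75)/λ = 0.28768/0.000595238 ≈ 483.306 hours.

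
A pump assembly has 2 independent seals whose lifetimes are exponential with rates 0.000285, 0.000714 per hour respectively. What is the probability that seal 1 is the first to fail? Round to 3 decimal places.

The time to first failure is exponential with rate Σλ = 0.000285 + 0.000714 = 0.000999.
P(seal 1 first) = λ_1/Σλ = 0.000285/0.000999 ≈ 0.285.

0.285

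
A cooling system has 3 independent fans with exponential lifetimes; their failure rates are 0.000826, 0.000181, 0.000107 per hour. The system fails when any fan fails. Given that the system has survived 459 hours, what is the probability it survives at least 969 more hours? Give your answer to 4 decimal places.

Time to first failure ~ Exp(Σλ) with Σλ = 0.001114.
By memorylessness, P(T > 459+969 | T > 459) = P(T > 969) = e^(−0.001114·969) ≈ 0.3398.

0.3398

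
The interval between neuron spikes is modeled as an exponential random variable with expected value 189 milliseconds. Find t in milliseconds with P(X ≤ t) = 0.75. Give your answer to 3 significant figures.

The rate is λ = 1/189 = 0.00529101 per millisecond.
Set 1 − e^(−λt) = 0.75, so t = −ln(0.25)/λ = 1.3863/0.00529101 ≈ 262.01 milliseconds.

262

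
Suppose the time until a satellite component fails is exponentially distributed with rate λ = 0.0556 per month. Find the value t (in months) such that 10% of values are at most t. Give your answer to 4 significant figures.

1.895

Set 1 − e^(−λt) = 0.1, so t = −ln(0.9)/λ = 0.10536/0.0556 ≈ 1.89497 months.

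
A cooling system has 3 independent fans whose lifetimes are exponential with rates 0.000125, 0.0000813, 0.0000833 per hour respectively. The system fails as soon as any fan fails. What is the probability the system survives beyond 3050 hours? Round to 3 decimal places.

0.413

The time to first failure is exponential with rate Σλ = 0.000125 + 0.0000813 + 0.0000833 = 0.0002896.
P(min > 3050) = e^(−0.0002896·3050) = e^(−0.88328) ≈ 0.413.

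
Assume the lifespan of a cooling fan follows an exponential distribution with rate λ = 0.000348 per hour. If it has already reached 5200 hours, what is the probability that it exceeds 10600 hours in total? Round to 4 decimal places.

By the memoryless property, P(X > 5200+5400 | X > 5200) = P(X > 5400).
P(X > 5400) = e^(−1.8792) ≈ 0.1527.

0.1527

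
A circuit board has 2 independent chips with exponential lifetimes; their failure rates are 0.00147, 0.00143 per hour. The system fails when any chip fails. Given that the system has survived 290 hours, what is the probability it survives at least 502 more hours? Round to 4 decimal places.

Time to first failure ~ Exp(Σλ) with Σλ = 0.0029.
By memorylessness, P(T > 290+502 | T > 290) = P(T > 502) = e^(−0.0029·502) ≈ 0.2332.

0.2332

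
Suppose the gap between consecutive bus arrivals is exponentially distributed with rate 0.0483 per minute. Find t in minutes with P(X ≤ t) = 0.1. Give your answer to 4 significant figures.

2.181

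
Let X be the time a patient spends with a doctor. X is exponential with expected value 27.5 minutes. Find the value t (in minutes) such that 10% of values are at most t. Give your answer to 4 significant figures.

The rate is λ = 1/27.5 = 0.0363636 per minute.
Set 1 − e^(−λt) = 0.1, so t = −ln(0.9)/λ = 0.10536/0.0363636 ≈ 2.89741 minutes.

2.897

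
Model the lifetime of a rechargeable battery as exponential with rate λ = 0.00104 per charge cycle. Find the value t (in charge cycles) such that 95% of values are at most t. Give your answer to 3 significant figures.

2880

Set 1 − e^(−λt) = 0.95, so t = −ln(0.05)/λ = 2.9957/0.00104 ≈ 2880.51 charge cycles.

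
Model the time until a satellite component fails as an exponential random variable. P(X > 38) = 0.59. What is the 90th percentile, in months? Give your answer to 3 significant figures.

e^(−λ·38) = 0.59 ⇒ λ = −ln(0.59)/38 = 0.0138851.
90th percentile: 1 − e^(−λt) = 0.9, t = −ln(0.1)/λ = 165.832 months.

166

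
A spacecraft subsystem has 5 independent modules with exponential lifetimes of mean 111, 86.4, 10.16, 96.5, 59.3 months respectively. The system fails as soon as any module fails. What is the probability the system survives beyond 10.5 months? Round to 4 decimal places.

0.2154

The first failure time is exponential with rate Σλ_i = 1/111 + 1/86.4 + 1/10.16 + 1/96.5 + 1/59.3 = 0.146234 per month.
P(min > 10.5) = e^(−0.146234·10.5) = e^(−1.5355) ≈ 0.2154.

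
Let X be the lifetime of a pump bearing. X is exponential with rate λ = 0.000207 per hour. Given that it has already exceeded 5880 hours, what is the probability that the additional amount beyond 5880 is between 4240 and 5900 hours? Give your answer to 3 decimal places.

Memoryless: the residual past 5880 is again Exp(λ).
P(4240 < residual < 5900) = e^(−λ·4240) − e^(−λ·5900) = 0.41575 − 0.29485 ≈ 0.121.

0.121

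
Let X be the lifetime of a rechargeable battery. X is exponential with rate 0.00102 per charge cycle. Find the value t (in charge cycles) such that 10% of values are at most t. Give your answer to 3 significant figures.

103

Set 1 − e^(−λt) = 0.1, so t = −ln(0.9)/λ = 0.10536/0.00102 ≈ 103.295 charge cycles.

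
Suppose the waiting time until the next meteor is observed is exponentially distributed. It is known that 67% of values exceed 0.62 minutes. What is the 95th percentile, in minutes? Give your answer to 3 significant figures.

e^(−λ·0.62) = 0.67 ⇒ λ = −ln(0.67)/0.62 = 0.645932.
95th percentile: 1 − e^(−λt) = 0.95, t = −ln(0.05)/λ = 4.63785 minutes.

4.64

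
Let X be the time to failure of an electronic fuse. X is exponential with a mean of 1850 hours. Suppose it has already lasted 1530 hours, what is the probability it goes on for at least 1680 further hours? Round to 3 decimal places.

The rate is λ = 1/1850 = 0.000540541 per hour.
The exponential is memoryless, so the remaining time is again Exp(λ): the condition X > 1530 is irrelevant.
P(X > 1680) = e^(−0.90811) ≈ 0.403.

0.403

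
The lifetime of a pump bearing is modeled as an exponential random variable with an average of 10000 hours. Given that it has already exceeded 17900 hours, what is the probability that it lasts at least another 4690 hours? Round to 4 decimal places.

The rate is λ = 1/10000 = 0.0001 per hour.
The exponential is memoryless, so the remaining time is again Exp(λ): the condition X > 17900 is irrelevant.
P(X > 4690) = e^(−0.469) ≈ 0.6256.

0.6256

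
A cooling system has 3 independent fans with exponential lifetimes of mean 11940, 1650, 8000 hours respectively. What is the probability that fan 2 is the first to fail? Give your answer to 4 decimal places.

0.7438

Rates: λ_i = 1/mean_i → 0.0000837521, 0.000606061, 0.000125; Σλ = 0.000814813.
P(fan 2 first) = λ_2/Σλ = 0.000606061/0.000814813 ≈ 0.7438.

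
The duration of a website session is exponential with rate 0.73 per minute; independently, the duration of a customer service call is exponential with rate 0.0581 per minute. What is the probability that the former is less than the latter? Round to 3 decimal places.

λ_1 = 0.73, λ_2 = 0.0581.
For independent exponentials, P(the former < the latter) = λ_1/(λ_1+λ_2) = 0.73/0.7881 ≈ 0.926.

0.926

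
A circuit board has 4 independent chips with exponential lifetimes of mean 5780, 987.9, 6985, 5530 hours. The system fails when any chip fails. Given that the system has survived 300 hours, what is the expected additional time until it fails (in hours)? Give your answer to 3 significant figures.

663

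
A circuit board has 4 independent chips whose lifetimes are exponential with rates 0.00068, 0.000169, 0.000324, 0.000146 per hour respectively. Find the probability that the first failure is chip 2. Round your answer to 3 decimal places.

The time to first failure is exponential with rate Σλ = 0.00068 + 0.000169 + 0.000324 + 0.000146 = 0.001319.
P(chip 2 first) = λ_2/Σλ = 0.000169/0.001319 ≈ 0.128.

0.128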